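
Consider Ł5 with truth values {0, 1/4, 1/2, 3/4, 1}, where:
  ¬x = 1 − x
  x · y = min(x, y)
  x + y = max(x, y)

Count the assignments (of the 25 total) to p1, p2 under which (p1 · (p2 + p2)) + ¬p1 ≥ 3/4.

value 1: 6 assignments (counts)
value 3/4: 8 assignments (counts)
value 1/2: 7 assignments
value 1/4: 3 assignments
value 0: 1 assignment
So 14 of the 25 assignments meet the threshold.

14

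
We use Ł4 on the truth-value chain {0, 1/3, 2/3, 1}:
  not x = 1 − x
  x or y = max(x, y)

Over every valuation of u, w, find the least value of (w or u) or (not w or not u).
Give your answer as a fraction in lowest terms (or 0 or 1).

Take u = 1/3, w = 1/3:
w or u = 1/3 or 1/3 = 1/3
not w = not 1/3 = 2/3
not u = not 1/3 = 2/3
not w or not u = 2/3 or 2/3 = 2/3
(w or u) or (not w or not u) = 1/3 or 2/3 = 2/3
No assignment yields a value below 2/3, so this is the minimum.

2/3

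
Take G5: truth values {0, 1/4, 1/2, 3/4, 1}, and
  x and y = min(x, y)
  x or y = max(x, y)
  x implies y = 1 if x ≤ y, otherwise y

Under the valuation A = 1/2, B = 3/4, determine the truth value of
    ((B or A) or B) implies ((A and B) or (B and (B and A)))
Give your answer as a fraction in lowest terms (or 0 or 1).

B or A = 3/4 or 1/2 = 3/4
(B or A) or B = 3/4 or 3/4 = 3/4
A and B = 1/2 and 3/4 = 1/2
B and A = 3/4 and 1/2 = 1/2
B and (B and A) = 3/4 and 1/2 = 1/2
(A and B) or (B and (B and A)) = 1/2 or 1/2 = 1/2
((B or A) or B) implies ((A and B) or (B and (B and A))) = 3/4 implies 1/2 = 1/2

1/2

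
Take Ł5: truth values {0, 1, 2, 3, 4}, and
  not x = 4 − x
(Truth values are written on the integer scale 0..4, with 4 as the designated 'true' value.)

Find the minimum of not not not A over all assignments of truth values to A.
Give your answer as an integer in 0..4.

Take A = 4:
not A = not 4 = 0
not not A = not 0 = 4
not not not A = not 4 = 0
No assignment yields a value below 0, so this is the minimum.

0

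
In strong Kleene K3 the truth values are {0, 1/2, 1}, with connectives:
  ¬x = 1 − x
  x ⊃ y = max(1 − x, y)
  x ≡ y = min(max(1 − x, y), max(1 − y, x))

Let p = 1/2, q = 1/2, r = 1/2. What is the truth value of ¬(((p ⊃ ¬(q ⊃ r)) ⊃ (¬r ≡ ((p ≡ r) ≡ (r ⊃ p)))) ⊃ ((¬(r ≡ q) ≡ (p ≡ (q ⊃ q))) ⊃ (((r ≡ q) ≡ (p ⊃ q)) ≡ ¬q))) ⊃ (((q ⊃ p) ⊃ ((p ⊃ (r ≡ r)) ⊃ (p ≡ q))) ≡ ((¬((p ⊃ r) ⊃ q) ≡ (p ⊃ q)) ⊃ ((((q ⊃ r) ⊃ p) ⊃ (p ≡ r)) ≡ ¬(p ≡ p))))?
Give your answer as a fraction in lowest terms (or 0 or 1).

1/2

q ⊃ r = 1/2 ⊃ 1/2 = 1/2
¬(q ⊃ r) = ¬1/2 = 1/2
p ⊃ ¬(q ⊃ r) = 1/2 ⊃ 1/2 = 1/2
¬r = ¬1/2 = 1/2
p ≡ r = 1/2 ≡ 1/2 = 1/2
r ⊃ p = 1/2 ⊃ 1/2 = 1/2
(p ≡ r) ≡ (r ⊃ p) = 1/2 ≡ 1/2 = 1/2
¬r ≡ ((p ≡ r) ≡ (r ⊃ p)) = 1/2 ≡ 1/2 = 1/2
(p ⊃ ¬(q ⊃ r)) ⊃ (¬r ≡ ((p ≡ r) ≡ (r ⊃ p))) = 1/2 ⊃ 1/2 = 1/2
r ≡ q = 1/2 ≡ 1/2 = 1/2
¬(r ≡ q) = ¬1/2 = 1/2
q ⊃ q = 1/2 ⊃ 1/2 = 1/2
p ≡ (q ⊃ q) = 1/2 ≡ 1/2 = 1/2
¬(r ≡ q) ≡ (p ≡ (q ⊃ q)) = 1/2 ≡ 1/2 = 1/2
r ≡ q = 1/2 ≡ 1/2 = 1/2
p ⊃ q = 1/2 ⊃ 1/2 = 1/2
(r ≡ q) ≡ (p ⊃ q) = 1/2 ≡ 1/2 = 1/2
¬q = ¬1/2 = 1/2
((r ≡ q) ≡ (p ⊃ q)) ≡ ¬q = 1/2 ≡ 1/2 = 1/2
(¬(r ≡ q) ≡ (p ≡ (q ⊃ q))) ⊃ (((r ≡ q) ≡ (p ⊃ q)) ≡ ¬q) = 1/2 ⊃ 1/2 = 1/2
((p ⊃ ¬(q ⊃ r)) ⊃ (¬r ≡ ((p ≡ r) ≡ (r ⊃ p)))) ⊃ ((¬(r ≡ q) ≡ (p ≡ (q ⊃ q))) ⊃ (((r ≡ q) ≡ (p ⊃ q)) ≡ ¬q)) = 1/2 ⊃ 1/2 = 1/2
¬(((p ⊃ ¬(q ⊃ r)) ⊃ (¬r ≡ ((p ≡ r) ≡ (r ⊃ p)))) ⊃ ((¬(r ≡ q) ≡ (p ≡ (q ⊃ q))) ⊃ (((r ≡ q) ≡ (p ⊃ q)) ≡ ¬q))) = ¬1/2 = 1/2
q ⊃ p = 1/2 ⊃ 1/2 = 1/2
r ≡ r = 1/2 ≡ 1/2 = 1/2
p ⊃ (r ≡ r) = 1/2 ⊃ 1/2 = 1/2
p ≡ q = 1/2 ≡ 1/2 = 1/2
(p ⊃ (r ≡ r)) ⊃ (p ≡ q) = 1/2 ⊃ 1/2 = 1/2
(q ⊃ p) ⊃ ((p ⊃ (r ≡ r)) ⊃ (p ≡ q)) = 1/2 ⊃ 1/2 = 1/2
p ⊃ r = 1/2 ⊃ 1/2 = 1/2
(p ⊃ r) ⊃ q = 1/2 ⊃ 1/2 = 1/2
¬((p ⊃ r) ⊃ q) = ¬1/2 = 1/2
p ⊃ q = 1/2 ⊃ 1/2 = 1/2
¬((p ⊃ r) ⊃ q) ≡ (p ⊃ q) = 1/2 ≡ 1/2 = 1/2
q ⊃ r = 1/2 ⊃ 1/2 = 1/2
(q ⊃ r) ⊃ p = 1/2 ⊃ 1/2 = 1/2
p ≡ r = 1/2 ≡ 1/2 = 1/2
((q ⊃ r) ⊃ p) ⊃ (p ≡ r) = 1/2 ⊃ 1/2 = 1/2
p ≡ p = 1/2 ≡ 1/2 = 1/2
¬(p ≡ p) = ¬1/2 = 1/2
(((q ⊃ r) ⊃ p) ⊃ (p ≡ r)) ≡ ¬(p ≡ p) = 1/2 ≡ 1/2 = 1/2
(¬((p ⊃ r) ⊃ q) ≡ (p ⊃ q)) ⊃ ((((q ⊃ r) ⊃ p) ⊃ (p ≡ r)) ≡ ¬(p ≡ p)) = 1/2 ⊃ 1/2 = 1/2
((q ⊃ p) ⊃ ((p ⊃ (r ≡ r)) ⊃ (p ≡ q))) ≡ ((¬((p ⊃ r) ⊃ q) ≡ (p ⊃ q)) ⊃ ((((q ⊃ r) ⊃ p) ⊃ (p ≡ r)) ≡ ¬(p ≡ p))) = 1/2 ≡ 1/2 = 1/2
¬(((p ⊃ ¬(q ⊃ r)) ⊃ (¬r ≡ ((p ≡ r) ≡ (r ⊃ p)))) ⊃ ((¬(r ≡ q) ≡ (p ≡ (q ⊃ q))) ⊃ (((r ≡ q) ≡ (p ⊃ q)) ≡ ¬q))) ⊃ (((q ⊃ p) ⊃ ((p ⊃ (r ≡ r)) ⊃ (p ≡ q))) ≡ ((¬((p ⊃ r) ⊃ q) ≡ (p ⊃ q)) ⊃ ((((q ⊃ r) ⊃ p) ⊃ (p ≡ r)) ≡ ¬(p ≡ p)))) = 1/2 ⊃ 1/2 = 1/2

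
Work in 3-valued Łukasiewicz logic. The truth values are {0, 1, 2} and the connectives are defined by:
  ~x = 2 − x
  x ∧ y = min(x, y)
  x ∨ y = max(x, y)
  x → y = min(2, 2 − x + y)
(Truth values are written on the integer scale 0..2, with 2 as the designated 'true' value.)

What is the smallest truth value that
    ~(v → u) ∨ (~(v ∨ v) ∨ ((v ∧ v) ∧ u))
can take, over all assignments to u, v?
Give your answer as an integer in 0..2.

1

Take u = 0, v = 1:
v → u = 1 → 0 = 1
~(v → u) = ~1 = 1
v ∨ v = 1 ∨ 1 = 1
~(v ∨ v) = ~1 = 1
v ∧ v = 1 ∧ 1 = 1
(v ∧ v) ∧ u = 1 ∧ 0 = 0
~(v ∨ v) ∨ ((v ∧ v) ∧ u) = 1 ∨ 0 = 1
~(v → u) ∨ (~(v ∨ v) ∨ ((v ∧ v) ∧ u)) = 1 ∨ 1 = 1
No assignment yields a value below 1, so this is the minimum.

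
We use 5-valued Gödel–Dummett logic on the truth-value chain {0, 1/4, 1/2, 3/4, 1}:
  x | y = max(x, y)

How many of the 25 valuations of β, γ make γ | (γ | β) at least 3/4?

value 1: 9 assignments (counts)
value 3/4: 7 assignments (counts)
value 1/2: 5 assignments
value 1/4: 3 assignments
value 0: 1 assignment
So 16 of the 25 assignments meet the threshold.

16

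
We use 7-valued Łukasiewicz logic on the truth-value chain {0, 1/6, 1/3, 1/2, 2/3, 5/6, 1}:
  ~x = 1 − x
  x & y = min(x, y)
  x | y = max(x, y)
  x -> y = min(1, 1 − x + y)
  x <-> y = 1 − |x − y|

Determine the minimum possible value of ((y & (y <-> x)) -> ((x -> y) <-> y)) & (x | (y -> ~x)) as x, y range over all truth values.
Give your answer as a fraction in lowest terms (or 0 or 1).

Take x = 1/2, y = 1:
y <-> x = 1 <-> 1/2 = 1/2
y & (y <-> x) = 1 & 1/2 = 1/2
x -> y = 1/2 -> 1 = 1
(x -> y) <-> y = 1 <-> 1 = 1
(y & (y <-> x)) -> ((x -> y) <-> y) = 1/2 -> 1 = 1
~x = ~1/2 = 1/2
y -> ~x = 1 -> 1/2 = 1/2
x | (y -> ~x) = 1/2 | 1/2 = 1/2
((y & (y <-> x)) -> ((x -> y) <-> y)) & (x | (y -> ~x)) = 1 & 1/2 = 1/2
No assignment yields a value below 1/2, so this is the minimum.

1/2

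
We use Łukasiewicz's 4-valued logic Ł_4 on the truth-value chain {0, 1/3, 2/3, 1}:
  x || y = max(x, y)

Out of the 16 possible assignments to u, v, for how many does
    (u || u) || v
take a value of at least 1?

7

u = 0, v = 0 ↦ 0  <
u = 0, v = 1/3 ↦ 1/3  <
u = 0, v = 2/3 ↦ 2/3  <
u = 0, v = 1 ↦ 1  ≥
u = 1/3, v = 0 ↦ 1/3  <
u = 1/3, v = 1/3 ↦ 1/3  <
u = 1/3, v = 2/3 ↦ 2/3  <
u = 1/3, v = 1 ↦ 1  ≥
u = 2/3, v = 0 ↦ 2/3  <
u = 2/3, v = 1/3 ↦ 2/3  <
u = 2/3, v = 2/3 ↦ 2/3  <
u = 2/3, v = 1 ↦ 1  ≥
u = 1, v = 0 ↦ 1  ≥
u = 1, v = 1/3 ↦ 1  ≥
u = 1, v = 2/3 ↦ 1  ≥
u = 1, v = 1 ↦ 1  ≥
So 7 of the 16 assignments meet the threshold.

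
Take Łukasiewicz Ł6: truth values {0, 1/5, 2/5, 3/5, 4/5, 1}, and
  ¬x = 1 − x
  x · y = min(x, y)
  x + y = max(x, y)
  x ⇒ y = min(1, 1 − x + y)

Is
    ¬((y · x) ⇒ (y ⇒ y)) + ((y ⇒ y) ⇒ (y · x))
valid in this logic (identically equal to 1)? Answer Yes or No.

No

Counterexample: take x = 0, y = 0.
y · x = 0 · 0 = 0
y ⇒ y = 0 ⇒ 0 = 1
(y · x) ⇒ (y ⇒ y) = 0 ⇒ 1 = 1
¬((y · x) ⇒ (y ⇒ y)) = ¬1 = 0
(y ⇒ y) ⇒ (y · x) = 1 ⇒ 0 = 0
¬((y · x) ⇒ (y ⇒ y)) + ((y ⇒ y) ⇒ (y · x)) = 0 + 0 = 0
This gives 0 ≠ 1.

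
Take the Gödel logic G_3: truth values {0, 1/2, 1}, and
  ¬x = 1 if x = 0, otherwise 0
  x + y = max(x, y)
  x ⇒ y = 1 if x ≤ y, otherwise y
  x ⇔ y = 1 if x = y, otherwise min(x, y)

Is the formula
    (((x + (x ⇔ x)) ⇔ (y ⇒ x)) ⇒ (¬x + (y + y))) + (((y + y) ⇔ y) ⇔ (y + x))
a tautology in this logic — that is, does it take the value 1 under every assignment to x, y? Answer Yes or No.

Counterexample: take x = 1/2, y = 0.
x ⇔ x = 1/2 ⇔ 1/2 = 1
x + (x ⇔ x) = 1/2 + 1 = 1
y ⇒ x = 0 ⇒ 1/2 = 1
(x + (x ⇔ x)) ⇔ (y ⇒ x) = 1 ⇔ 1 = 1
¬x = ¬1/2 = 0
y + y = 0 + 0 = 0
¬x + (y + y) = 0 + 0 = 0
((x + (x ⇔ x)) ⇔ (y ⇒ x)) ⇒ (¬x + (y + y)) = 1 ⇒ 0 = 0
y + y = 0 + 0 = 0
(y + y) ⇔ y = 0 ⇔ 0 = 1
y + x = 0 + 1/2 = 1/2
((y + y) ⇔ y) ⇔ (y + x) = 1 ⇔ 1/2 = 1/2
(((x + (x ⇔ x)) ⇔ (y ⇒ x)) ⇒ (¬x + (y + y))) + (((y + y) ⇔ y) ⇔ (y + x)) = 0 + 1/2 = 1/2
This gives 1/2 ≠ 1.

No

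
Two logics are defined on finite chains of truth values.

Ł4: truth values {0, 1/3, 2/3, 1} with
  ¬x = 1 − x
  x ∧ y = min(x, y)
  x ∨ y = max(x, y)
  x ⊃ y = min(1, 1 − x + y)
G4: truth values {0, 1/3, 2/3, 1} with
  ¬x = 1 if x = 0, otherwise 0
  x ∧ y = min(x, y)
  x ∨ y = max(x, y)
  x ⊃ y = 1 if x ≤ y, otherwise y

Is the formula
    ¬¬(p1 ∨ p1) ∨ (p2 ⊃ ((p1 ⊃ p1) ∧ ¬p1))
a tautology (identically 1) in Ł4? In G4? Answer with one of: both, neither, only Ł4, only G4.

In Ł4: at p1 = 1/3, p2 = 1 the value is 2/3 — not a tautology.
In G4: every assignment gives 1 — tautology.

only G4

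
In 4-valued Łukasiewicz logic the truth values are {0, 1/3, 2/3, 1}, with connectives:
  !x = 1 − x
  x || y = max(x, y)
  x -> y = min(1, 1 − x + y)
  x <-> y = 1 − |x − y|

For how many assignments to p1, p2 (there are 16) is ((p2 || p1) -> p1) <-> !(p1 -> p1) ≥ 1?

p1 = 0, p2 = 0 ↦ 0  <
p1 = 0, p2 = 1/3 ↦ 1/3  <
p1 = 0, p2 = 2/3 ↦ 2/3  <
p1 = 0, p2 = 1 ↦ 1  ≥
p1 = 1/3, p2 = 0 ↦ 0  <
p1 = 1/3, p2 = 1/3 ↦ 0  <
p1 = 1/3, p2 = 2/3 ↦ 1/3  <
p1 = 1/3, p2 = 1 ↦ 2/3  <
p1 = 2/3, p2 = 0 ↦ 0  <
p1 = 2/3, p2 = 1/3 ↦ 0  <
p1 = 2/3, p2 = 2/3 ↦ 0  <
p1 = 2/3, p2 = 1 ↦ 1/3  <
p1 = 1, p2 = 0 ↦ 0  <
p1 = 1, p2 = 1/3 ↦ 0  <
p1 = 1, p2 = 2/3 ↦ 0  <
p1 = 1, p2 = 1 ↦ 0  <
So 1 of the 16 assignments meets the threshold.

1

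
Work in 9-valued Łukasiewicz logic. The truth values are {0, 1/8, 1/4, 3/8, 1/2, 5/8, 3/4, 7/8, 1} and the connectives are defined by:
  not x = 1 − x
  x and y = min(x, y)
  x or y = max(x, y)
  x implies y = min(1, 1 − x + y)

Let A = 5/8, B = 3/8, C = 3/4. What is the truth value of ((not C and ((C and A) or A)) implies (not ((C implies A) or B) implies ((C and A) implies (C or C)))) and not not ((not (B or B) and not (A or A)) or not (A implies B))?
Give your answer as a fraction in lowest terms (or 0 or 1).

not C = not 3/4 = 1/4
C and A = 3/4 and 5/8 = 5/8
(C and A) or A = 5/8 or 5/8 = 5/8
not C and ((C and A) or A) = 1/4 and 5/8 = 1/4
C implies A = 3/4 implies 5/8 = 7/8
(C implies A) or B = 7/8 or 3/8 = 7/8
not ((C implies A) or B) = not 7/8 = 1/8
C and A = 3/4 and 5/8 = 5/8
C or C = 3/4 or 3/4 = 3/4
(C and A) implies (C or C) = 5/8 implies 3/4 = 1
not ((C implies A) or B) implies ((C and A) implies (C or C)) = 1/8 implies 1 = 1
(not C and ((C and A) or A)) implies (not ((C implies A) or B) implies ((C and A) implies (C or C))) = 1/4 implies 1 = 1
B or B = 3/8 or 3/8 = 3/8
not (B or B) = not 3/8 = 5/8
A or A = 5/8 or 5/8 = 5/8
not (A or A) = not 5/8 = 3/8
not (B or B) and not (A or A) = 5/8 and 3/8 = 3/8
A implies B = 5/8 implies 3/8 = 3/4
not (A implies B) = not 3/4 = 1/4
(not (B or B) and not (A or A)) or not (A implies B) = 3/8 or 1/4 = 3/8
not ((not (B or B) and not (A or A)) or not (A implies B)) = not 3/8 = 5/8
not not ((not (B or B) and not (A or A)) or not (A implies B)) = not 5/8 = 3/8
((not C and ((C and A) or A)) implies (not ((C implies A) or B) implies ((C and A) implies (C or C)))) and not not ((not (B or B) and not (A or A)) or not (A implies B)) = 1 and 3/8 = 3/8

3/8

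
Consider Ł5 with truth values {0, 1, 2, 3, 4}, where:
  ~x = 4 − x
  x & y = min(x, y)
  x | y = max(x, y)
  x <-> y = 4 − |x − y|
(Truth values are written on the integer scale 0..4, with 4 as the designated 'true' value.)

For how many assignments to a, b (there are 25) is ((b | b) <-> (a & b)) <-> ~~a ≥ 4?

9

value 4: 9 assignments (counts)
value 3: 7 assignments
value 2: 5 assignments
value 1: 3 assignments
value 0: 1 assignment
So 9 of the 25 assignments meet the threshold.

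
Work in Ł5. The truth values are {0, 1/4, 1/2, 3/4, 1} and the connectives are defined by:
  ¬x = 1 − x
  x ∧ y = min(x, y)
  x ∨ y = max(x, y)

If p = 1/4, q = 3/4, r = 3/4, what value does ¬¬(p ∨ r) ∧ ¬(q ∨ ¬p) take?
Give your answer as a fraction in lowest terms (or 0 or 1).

1/4

p ∨ r = 1/4 ∨ 3/4 = 3/4
¬(p ∨ r) = ¬3/4 = 1/4
¬¬(p ∨ r) = ¬1/4 = 3/4
¬p = ¬1/4 = 3/4
q ∨ ¬p = 3/4 ∨ 3/4 = 3/4
¬(q ∨ ¬p) = ¬3/4 = 1/4
¬¬(p ∨ r) ∧ ¬(q ∨ ¬p) = 3/4 ∧ 1/4 = 1/4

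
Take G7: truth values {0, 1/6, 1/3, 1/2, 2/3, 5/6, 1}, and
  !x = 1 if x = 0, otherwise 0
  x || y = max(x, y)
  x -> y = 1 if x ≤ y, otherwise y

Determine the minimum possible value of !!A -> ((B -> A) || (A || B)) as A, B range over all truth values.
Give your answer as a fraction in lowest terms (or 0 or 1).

Take A = 1/6, B = 1/3:
!A = !1/6 = 0
!!A = !0 = 1
B -> A = 1/3 -> 1/6 = 1/6
A || B = 1/6 || 1/3 = 1/3
(B -> A) || (A || B) = 1/6 || 1/3 = 1/3
!!A -> ((B -> A) || (A || B)) = 1 -> 1/3 = 1/3
No assignment yields a value below 1/3, so this is the minimum.

1/3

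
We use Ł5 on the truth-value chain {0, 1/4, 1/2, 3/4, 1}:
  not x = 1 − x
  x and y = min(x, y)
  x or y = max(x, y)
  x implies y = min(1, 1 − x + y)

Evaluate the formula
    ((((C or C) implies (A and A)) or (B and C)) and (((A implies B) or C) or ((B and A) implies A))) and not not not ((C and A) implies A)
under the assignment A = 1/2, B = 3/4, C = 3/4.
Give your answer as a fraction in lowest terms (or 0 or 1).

C or C = 3/4 or 3/4 = 3/4
A and A = 1/2 and 1/2 = 1/2
(C or C) implies (A and A) = 3/4 implies 1/2 = 3/4
B and C = 3/4 and 3/4 = 3/4
((C or C) implies (A and A)) or (B and C) = 3/4 or 3/4 = 3/4
A implies B = 1/2 implies 3/4 = 1
(A implies B) or C = 1 or 3/4 = 1
B and A = 3/4 and 1/2 = 1/2
(B and A) implies A = 1/2 implies 1/2 = 1
((A implies B) or C) or ((B and A) implies A) = 1 or 1 = 1
(((C or C) implies (A and A)) or (B and C)) and (((A implies B) or C) or ((B and A) implies A)) = 3/4 and 1 = 3/4
C and A = 3/4 and 1/2 = 1/2
(C and A) implies A = 1/2 implies 1/2 = 1
not ((C and A) implies A) = not 1 = 0
not not ((C and A) implies A) = not 0 = 1
not not not ((C and A) implies A) = not 1 = 0
((((C or C) implies (A and A)) or (B and C)) and (((A implies B) or C) or ((B and A) implies A))) and not not not ((C and A) implies A) = 3/4 and 0 = 0

0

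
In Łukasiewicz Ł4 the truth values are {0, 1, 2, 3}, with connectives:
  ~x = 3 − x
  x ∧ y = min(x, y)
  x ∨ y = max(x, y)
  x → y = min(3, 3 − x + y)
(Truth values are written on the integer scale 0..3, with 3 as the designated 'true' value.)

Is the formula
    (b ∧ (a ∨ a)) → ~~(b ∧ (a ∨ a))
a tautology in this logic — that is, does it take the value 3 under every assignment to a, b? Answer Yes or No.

a = 0, b = 0 ↦ 3
a = 0, b = 1 ↦ 3
a = 0, b = 2 ↦ 3
a = 0, b = 3 ↦ 3
a = 1, b = 0 ↦ 3
a = 1, b = 1 ↦ 3
a = 1, b = 2 ↦ 3
a = 1, b = 3 ↦ 3
a = 2, b = 0 ↦ 3
a = 2, b = 1 ↦ 3
a = 2, b = 2 ↦ 3
a = 2, b = 3 ↦ 3
a = 3, b = 0 ↦ 3
a = 3, b = 1 ↦ 3
a = 3, b = 2 ↦ 3
a = 3, b = 3 ↦ 3
Every assignment gives a value ≥ 3.

Yes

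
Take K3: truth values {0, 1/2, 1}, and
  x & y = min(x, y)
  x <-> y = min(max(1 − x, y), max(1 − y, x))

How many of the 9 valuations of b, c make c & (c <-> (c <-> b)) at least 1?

1

b = 0, c = 0 ↦ 0  <
b = 0, c = 1/2 ↦ 1/2  <
b = 0, c = 1 ↦ 0  <
b = 1/2, c = 0 ↦ 0  <
b = 1/2, c = 1/2 ↦ 1/2  <
b = 1/2, c = 1 ↦ 1/2  <
b = 1, c = 0 ↦ 0  <
b = 1, c = 1/2 ↦ 1/2  <
b = 1, c = 1 ↦ 1  ≥
So 1 of the 9 assignments meets the threshold.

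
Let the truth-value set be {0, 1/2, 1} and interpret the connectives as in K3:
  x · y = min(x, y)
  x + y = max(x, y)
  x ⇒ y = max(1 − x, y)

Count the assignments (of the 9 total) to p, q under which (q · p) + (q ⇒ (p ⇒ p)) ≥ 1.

p = 0, q = 0 ↦ 1  ≥
p = 0, q = 1/2 ↦ 1  ≥
p = 0, q = 1 ↦ 1  ≥
p = 1/2, q = 0 ↦ 1  ≥
p = 1/2, q = 1/2 ↦ 1/2  <
p = 1/2, q = 1 ↦ 1/2  <
p = 1, q = 0 ↦ 1  ≥
p = 1, q = 1/2 ↦ 1  ≥
p = 1, q = 1 ↦ 1  ≥
So 7 of the 9 assignments meet the threshold.

7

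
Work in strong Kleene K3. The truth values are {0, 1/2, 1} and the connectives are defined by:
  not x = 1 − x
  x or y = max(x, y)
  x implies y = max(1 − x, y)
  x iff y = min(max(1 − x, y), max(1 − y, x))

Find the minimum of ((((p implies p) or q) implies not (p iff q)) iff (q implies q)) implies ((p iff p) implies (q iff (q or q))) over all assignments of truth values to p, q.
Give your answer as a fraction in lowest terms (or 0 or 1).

1/2

Take p = 0, q = 1/2:
p implies p = 0 implies 0 = 1
(p implies p) or q = 1 or 1/2 = 1
p iff q = 0 iff 1/2 = 1/2
not (p iff q) = not 1/2 = 1/2
((p implies p) or q) implies not (p iff q) = 1 implies 1/2 = 1/2
q implies q = 1/2 implies 1/2 = 1/2
(((p implies p) or q) implies not (p iff q)) iff (q implies q) = 1/2 iff 1/2 = 1/2
p iff p = 0 iff 0 = 1
q or q = 1/2 or 1/2 = 1/2
q iff (q or q) = 1/2 iff 1/2 = 1/2
(p iff p) implies (q iff (q or q)) = 1 implies 1/2 = 1/2
((((p implies p) or q) implies not (p iff q)) iff (q implies q)) implies ((p iff p) implies (q iff (q or q))) = 1/2 implies 1/2 = 1/2
No assignment yields a value below 1/2, so this is the minimum.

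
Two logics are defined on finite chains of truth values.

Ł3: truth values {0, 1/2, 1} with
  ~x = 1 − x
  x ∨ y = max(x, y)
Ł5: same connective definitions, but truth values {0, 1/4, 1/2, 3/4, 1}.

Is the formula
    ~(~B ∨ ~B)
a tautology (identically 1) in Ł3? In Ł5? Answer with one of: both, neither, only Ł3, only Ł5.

neither

In Ł3: at B = 0 the value is 0 — not a tautology.
In Ł5: at B = 0 the value is 0 — not a tautology.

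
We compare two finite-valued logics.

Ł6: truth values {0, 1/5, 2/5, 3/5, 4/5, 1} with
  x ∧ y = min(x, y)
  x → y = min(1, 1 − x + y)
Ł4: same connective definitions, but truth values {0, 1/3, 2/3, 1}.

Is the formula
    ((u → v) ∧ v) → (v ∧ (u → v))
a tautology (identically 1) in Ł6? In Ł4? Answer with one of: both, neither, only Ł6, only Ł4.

both

In Ł6: every assignment gives 1 — tautology.
In Ł4: every assignment gives 1 — tautology.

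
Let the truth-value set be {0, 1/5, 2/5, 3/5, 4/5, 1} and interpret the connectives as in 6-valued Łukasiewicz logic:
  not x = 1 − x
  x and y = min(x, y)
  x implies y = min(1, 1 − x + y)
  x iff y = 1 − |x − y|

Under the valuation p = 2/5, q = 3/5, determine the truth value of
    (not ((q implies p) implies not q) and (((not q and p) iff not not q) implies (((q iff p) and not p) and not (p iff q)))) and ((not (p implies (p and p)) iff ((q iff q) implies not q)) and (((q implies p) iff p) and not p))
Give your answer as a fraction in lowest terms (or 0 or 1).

q implies p = 3/5 implies 2/5 = 4/5
not q = not 3/5 = 2/5
(q implies p) implies not q = 4/5 implies 2/5 = 3/5
not ((q implies p) implies not q) = not 3/5 = 2/5
not q = not 3/5 = 2/5
not q and p = 2/5 and 2/5 = 2/5
not q = not 3/5 = 2/5
not not q = not 2/5 = 3/5
(not q and p) iff not not q = 2/5 iff 3/5 = 4/5
q iff p = 3/5 iff 2/5 = 4/5
not p = not 2/5 = 3/5
(q iff p) and not p = 4/5 and 3/5 = 3/5
p iff q = 2/5 iff 3/5 = 4/5
not (p iff q) = not 4/5 = 1/5
((q iff p) and not p) and not (p iff q) = 3/5 and 1/5 = 1/5
((not q and p) iff not not q) implies (((q iff p) and not p) and not (p iff q)) = 4/5 implies 1/5 = 2/5
not ((q implies p) implies not q) and (((not q and p) iff not not q) implies (((q iff p) and not p) and not (p iff q))) = 2/5 and 2/5 = 2/5
p and p = 2/5 and 2/5 = 2/5
p implies (p and p) = 2/5 implies 2/5 = 1
not (p implies (p and p)) = not 1 = 0
q iff q = 3/5 iff 3/5 = 1
not q = not 3/5 = 2/5
(q iff q) implies not q = 1 implies 2/5 = 2/5
not (p implies (p and p)) iff ((q iff q) implies not q) = 0 iff 2/5 = 3/5
q implies p = 3/5 implies 2/5 = 4/5
(q implies p) iff p = 4/5 iff 2/5 = 3/5
not p = not 2/5 = 3/5
((q implies p) iff p) and not p = 3/5 and 3/5 = 3/5
(not (p implies (p and p)) iff ((q iff q) implies not q)) and (((q implies p) iff p) and not p) = 3/5 and 3/5 = 3/5
(not ((q implies p) implies not q) and (((not q and p) iff not not q) implies (((q iff p) and not p) and not (p iff q)))) and ((not (p implies (p and p)) iff ((q iff q) implies not q)) and (((q implies p) iff p) and not p)) = 2/5 and 3/5 = 2/5

2/5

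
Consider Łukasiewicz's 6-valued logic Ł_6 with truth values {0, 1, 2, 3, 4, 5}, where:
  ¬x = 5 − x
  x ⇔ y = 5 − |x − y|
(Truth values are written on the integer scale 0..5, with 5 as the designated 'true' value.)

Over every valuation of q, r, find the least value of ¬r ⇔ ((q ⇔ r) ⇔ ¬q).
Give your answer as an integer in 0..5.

Take q = 2, r = 4:
¬r = ¬4 = 1
q ⇔ r = 2 ⇔ 4 = 3
¬q = ¬2 = 3
(q ⇔ r) ⇔ ¬q = 3 ⇔ 3 = 5
¬r ⇔ ((q ⇔ r) ⇔ ¬q) = 1 ⇔ 5 = 1
No assignment yields a value below 1, so this is the minimum.

1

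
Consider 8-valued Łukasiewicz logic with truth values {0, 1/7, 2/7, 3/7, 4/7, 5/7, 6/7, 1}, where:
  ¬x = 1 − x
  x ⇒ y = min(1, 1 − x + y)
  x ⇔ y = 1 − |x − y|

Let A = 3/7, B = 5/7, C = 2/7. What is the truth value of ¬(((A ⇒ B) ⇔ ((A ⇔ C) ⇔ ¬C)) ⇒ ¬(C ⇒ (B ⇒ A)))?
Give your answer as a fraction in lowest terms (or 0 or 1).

6/7

A ⇒ B = 3/7 ⇒ 5/7 = 1
A ⇔ C = 3/7 ⇔ 2/7 = 6/7
¬C = ¬2/7 = 5/7
(A ⇔ C) ⇔ ¬C = 6/7 ⇔ 5/7 = 6/7
(A ⇒ B) ⇔ ((A ⇔ C) ⇔ ¬C) = 1 ⇔ 6/7 = 6/7
B ⇒ A = 5/7 ⇒ 3/7 = 5/7
C ⇒ (B ⇒ A) = 2/7 ⇒ 5/7 = 1
¬(C ⇒ (B ⇒ A)) = ¬1 = 0
((A ⇒ B) ⇔ ((A ⇔ C) ⇔ ¬C)) ⇒ ¬(C ⇒ (B ⇒ A)) = 6/7 ⇒ 0 = 1/7
¬(((A ⇒ B) ⇔ ((A ⇔ C) ⇔ ¬C)) ⇒ ¬(C ⇒ (B ⇒ A))) = ¬1/7 = 6/7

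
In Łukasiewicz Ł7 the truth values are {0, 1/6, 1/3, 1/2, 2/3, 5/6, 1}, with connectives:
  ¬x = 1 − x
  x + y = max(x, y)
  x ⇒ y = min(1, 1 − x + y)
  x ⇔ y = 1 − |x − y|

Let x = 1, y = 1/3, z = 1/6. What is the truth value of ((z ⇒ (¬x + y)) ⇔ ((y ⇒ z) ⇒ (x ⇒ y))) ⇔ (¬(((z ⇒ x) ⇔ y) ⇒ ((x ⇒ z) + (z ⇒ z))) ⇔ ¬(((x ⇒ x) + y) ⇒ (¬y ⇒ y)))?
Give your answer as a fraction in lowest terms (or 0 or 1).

¬x = ¬1 = 0
¬x + y = 0 + 1/3 = 1/3
z ⇒ (¬x + y) = 1/6 ⇒ 1/3 = 1
y ⇒ z = 1/3 ⇒ 1/6 = 5/6
x ⇒ y = 1 ⇒ 1/3 = 1/3
(y ⇒ z) ⇒ (x ⇒ y) = 5/6 ⇒ 1/3 = 1/2
(z ⇒ (¬x + y)) ⇔ ((y ⇒ z) ⇒ (x ⇒ y)) = 1 ⇔ 1/2 = 1/2
z ⇒ x = 1/6 ⇒ 1 = 1
(z ⇒ x) ⇔ y = 1 ⇔ 1/3 = 1/3
x ⇒ z = 1 ⇒ 1/6 = 1/6
z ⇒ z = 1/6 ⇒ 1/6 = 1
(x ⇒ z) + (z ⇒ z) = 1/6 + 1 = 1
((z ⇒ x) ⇔ y) ⇒ ((x ⇒ z) + (z ⇒ z)) = 1/3 ⇒ 1 = 1
¬(((z ⇒ x) ⇔ y) ⇒ ((x ⇒ z) + (z ⇒ z))) = ¬1 = 0
x ⇒ x = 1 ⇒ 1 = 1
(x ⇒ x) + y = 1 + 1/3 = 1
¬y = ¬1/3 = 2/3
¬y ⇒ y = 2/3 ⇒ 1/3 = 2/3
((x ⇒ x) + y) ⇒ (¬y ⇒ y) = 1 ⇒ 2/3 = 2/3
¬(((x ⇒ x) + y) ⇒ (¬y ⇒ y)) = ¬2/3 = 1/3
¬(((z ⇒ x) ⇔ y) ⇒ ((x ⇒ z) + (z ⇒ z))) ⇔ ¬(((x ⇒ x) + y) ⇒ (¬y ⇒ y)) = 0 ⇔ 1/3 = 2/3
((z ⇒ (¬x + y)) ⇔ ((y ⇒ z) ⇒ (x ⇒ y))) ⇔ (¬(((z ⇒ x) ⇔ y) ⇒ ((x ⇒ z) + (z ⇒ z))) ⇔ ¬(((x ⇒ x) + y) ⇒ (¬y ⇒ y))) = 1/2 ⇔ 2/3 = 5/6

5/6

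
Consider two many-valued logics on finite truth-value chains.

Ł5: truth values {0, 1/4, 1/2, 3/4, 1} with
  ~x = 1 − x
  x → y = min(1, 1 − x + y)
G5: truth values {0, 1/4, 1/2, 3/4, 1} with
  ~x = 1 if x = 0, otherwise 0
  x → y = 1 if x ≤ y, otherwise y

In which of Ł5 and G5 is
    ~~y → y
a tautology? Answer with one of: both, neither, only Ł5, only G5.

only Ł5

In Ł5: every assignment gives 1 — tautology.
In G5: at y = 1/4 the value is 1/4 — not a tautology.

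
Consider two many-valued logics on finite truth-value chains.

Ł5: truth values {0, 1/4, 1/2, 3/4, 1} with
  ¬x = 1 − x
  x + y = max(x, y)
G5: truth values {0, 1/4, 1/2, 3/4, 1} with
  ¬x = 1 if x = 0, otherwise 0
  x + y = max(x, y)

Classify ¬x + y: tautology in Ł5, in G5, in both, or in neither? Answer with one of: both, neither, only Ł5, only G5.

In Ł5: at x = 1/4, y = 0 the value is 3/4 — not a tautology.
In G5: at x = 1/4, y = 0 the value is 0 — not a tautology.

neither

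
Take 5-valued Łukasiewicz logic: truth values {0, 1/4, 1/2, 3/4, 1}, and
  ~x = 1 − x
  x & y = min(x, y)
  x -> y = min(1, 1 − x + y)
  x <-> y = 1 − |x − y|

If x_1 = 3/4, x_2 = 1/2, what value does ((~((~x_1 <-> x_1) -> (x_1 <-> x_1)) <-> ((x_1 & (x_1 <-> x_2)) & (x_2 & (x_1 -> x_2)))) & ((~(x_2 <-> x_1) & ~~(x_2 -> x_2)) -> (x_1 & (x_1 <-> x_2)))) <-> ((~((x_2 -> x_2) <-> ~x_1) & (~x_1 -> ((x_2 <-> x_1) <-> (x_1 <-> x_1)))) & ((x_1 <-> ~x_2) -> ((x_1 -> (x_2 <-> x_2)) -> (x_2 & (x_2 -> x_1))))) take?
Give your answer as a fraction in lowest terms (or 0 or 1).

3/4

~x_1 = ~3/4 = 1/4
~x_1 <-> x_1 = 1/4 <-> 3/4 = 1/2
x_1 <-> x_1 = 3/4 <-> 3/4 = 1
(~x_1 <-> x_1) -> (x_1 <-> x_1) = 1/2 -> 1 = 1
~((~x_1 <-> x_1) -> (x_1 <-> x_1)) = ~1 = 0
x_1 <-> x_2 = 3/4 <-> 1/2 = 3/4
x_1 & (x_1 <-> x_2) = 3/4 & 3/4 = 3/4
x_1 -> x_2 = 3/4 -> 1/2 = 3/4
x_2 & (x_1 -> x_2) = 1/2 & 3/4 = 1/2
(x_1 & (x_1 <-> x_2)) & (x_2 & (x_1 -> x_2)) = 3/4 & 1/2 = 1/2
~((~x_1 <-> x_1) -> (x_1 <-> x_1)) <-> ((x_1 & (x_1 <-> x_2)) & (x_2 & (x_1 -> x_2))) = 0 <-> 1/2 = 1/2
x_2 <-> x_1 = 1/2 <-> 3/4 = 3/4
~(x_2 <-> x_1) = ~3/4 = 1/4
x_2 -> x_2 = 1/2 -> 1/2 = 1
~(x_2 -> x_2) = ~1 = 0
~~(x_2 -> x_2) = ~0 = 1
~(x_2 <-> x_1) & ~~(x_2 -> x_2) = 1/4 & 1 = 1/4
x_1 <-> x_2 = 3/4 <-> 1/2 = 3/4
x_1 & (x_1 <-> x_2) = 3/4 & 3/4 = 3/4
(~(x_2 <-> x_1) & ~~(x_2 -> x_2)) -> (x_1 & (x_1 <-> x_2)) = 1/4 -> 3/4 = 1
(~((~x_1 <-> x_1) -> (x_1 <-> x_1)) <-> ((x_1 & (x_1 <-> x_2)) & (x_2 & (x_1 -> x_2)))) & ((~(x_2 <-> x_1) & ~~(x_2 -> x_2)) -> (x_1 & (x_1 <-> x_2))) = 1/2 & 1 = 1/2
x_2 -> x_2 = 1/2 -> 1/2 = 1
~x_1 = ~3/4 = 1/4
(x_2 -> x_2) <-> ~x_1 = 1 <-> 1/4 = 1/4
~((x_2 -> x_2) <-> ~x_1) = ~1/4 = 3/4
~x_1 = ~3/4 = 1/4
x_2 <-> x_1 = 1/2 <-> 3/4 = 3/4
x_1 <-> x_1 = 3/4 <-> 3/4 = 1
(x_2 <-> x_1) <-> (x_1 <-> x_1) = 3/4 <-> 1 = 3/4
~x_1 -> ((x_2 <-> x_1) <-> (x_1 <-> x_1)) = 1/4 -> 3/4 = 1
~((x_2 -> x_2) <-> ~x_1) & (~x_1 -> ((x_2 <-> x_1) <-> (x_1 <-> x_1))) = 3/4 & 1 = 3/4
~x_2 = ~1/2 = 1/2
x_1 <-> ~x_2 = 3/4 <-> 1/2 = 3/4
x_2 <-> x_2 = 1/2 <-> 1/2 = 1
x_1 -> (x_2 <-> x_2) = 3/4 -> 1 = 1
x_2 -> x_1 = 1/2 -> 3/4 = 1
x_2 & (x_2 -> x_1) = 1/2 & 1 = 1/2
(x_1 -> (x_2 <-> x_2)) -> (x_2 & (x_2 -> x_1)) = 1 -> 1/2 = 1/2
(x_1 <-> ~x_2) -> ((x_1 -> (x_2 <-> x_2)) -> (x_2 & (x_2 -> x_1))) = 3/4 -> 1/2 = 3/4
(~((x_2 -> x_2) <-> ~x_1) & (~x_1 -> ((x_2 <-> x_1) <-> (x_1 <-> x_1)))) & ((x_1 <-> ~x_2) -> ((x_1 -> (x_2 <-> x_2)) -> (x_2 & (x_2 -> x_1)))) = 3/4 & 3/4 = 3/4
((~((~x_1 <-> x_1) -> (x_1 <-> x_1)) <-> ((x_1 & (x_1 <-> x_2)) & (x_2 & (x_1 -> x_2)))) & ((~(x_2 <-> x_1) & ~~(x_2 -> x_2)) -> (x_1 & (x_1 <-> x_2)))) <-> ((~((x_2 -> x_2) <-> ~x_1) & (~x_1 -> ((x_2 <-> x_1) <-> (x_1 <-> x_1)))) & ((x_1 <-> ~x_2) -> ((x_1 -> (x_2 <-> x_2)) -> (x_2 & (x_2 -> x_1))))) = 1/2 <-> 3/4 = 3/4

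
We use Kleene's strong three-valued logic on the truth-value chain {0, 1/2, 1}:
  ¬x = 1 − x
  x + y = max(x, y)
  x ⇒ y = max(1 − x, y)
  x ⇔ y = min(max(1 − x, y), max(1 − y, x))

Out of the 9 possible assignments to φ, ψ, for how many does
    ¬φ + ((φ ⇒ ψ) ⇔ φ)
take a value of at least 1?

4

φ = 0, ψ = 0 ↦ 1  ≥
φ = 0, ψ = 1/2 ↦ 1  ≥
φ = 0, ψ = 1 ↦ 1  ≥
φ = 1/2, ψ = 0 ↦ 1/2  <
φ = 1/2, ψ = 1/2 ↦ 1/2  <
φ = 1/2, ψ = 1 ↦ 1/2  <
φ = 1, ψ = 0 ↦ 0  <
φ = 1, ψ = 1/2 ↦ 1/2  <
φ = 1, ψ = 1 ↦ 1  ≥
So 4 of the 9 assignments meet the threshold.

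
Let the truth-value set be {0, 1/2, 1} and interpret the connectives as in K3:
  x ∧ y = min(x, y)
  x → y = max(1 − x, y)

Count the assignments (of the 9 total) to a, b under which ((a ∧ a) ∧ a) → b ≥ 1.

a = 0, b = 0 ↦ 1  ≥
a = 0, b = 1/2 ↦ 1  ≥
a = 0, b = 1 ↦ 1  ≥
a = 1/2, b = 0 ↦ 1/2  <
a = 1/2, b = 1/2 ↦ 1/2  <
a = 1/2, b = 1 ↦ 1  ≥
a = 1, b = 0 ↦ 0  <
a = 1, b = 1/2 ↦ 1/2  <
a = 1, b = 1 ↦ 1  ≥
So 5 of the 9 assignments meet the threshold.

5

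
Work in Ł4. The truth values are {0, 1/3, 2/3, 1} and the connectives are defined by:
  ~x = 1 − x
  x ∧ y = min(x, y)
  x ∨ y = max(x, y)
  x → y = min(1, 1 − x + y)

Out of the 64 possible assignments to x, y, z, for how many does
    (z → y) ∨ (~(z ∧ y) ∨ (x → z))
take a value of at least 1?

value 1: 63 assignments (counts)
value 2/3: 1 assignment
So 63 of the 64 assignments meet the threshold.

63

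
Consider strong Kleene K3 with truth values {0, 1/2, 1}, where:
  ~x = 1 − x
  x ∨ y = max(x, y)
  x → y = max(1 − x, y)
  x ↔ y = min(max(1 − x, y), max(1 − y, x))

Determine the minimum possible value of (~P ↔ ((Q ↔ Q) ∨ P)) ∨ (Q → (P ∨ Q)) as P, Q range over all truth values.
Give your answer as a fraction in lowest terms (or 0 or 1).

Take P = 0, Q = 1/2:
~P = ~0 = 1
Q ↔ Q = 1/2 ↔ 1/2 = 1/2
(Q ↔ Q) ∨ P = 1/2 ∨ 0 = 1/2
~P ↔ ((Q ↔ Q) ∨ P) = 1 ↔ 1/2 = 1/2
P ∨ Q = 0 ∨ 1/2 = 1/2
Q → (P ∨ Q) = 1/2 → 1/2 = 1/2
(~P ↔ ((Q ↔ Q) ∨ P)) ∨ (Q → (P ∨ Q)) = 1/2 ∨ 1/2 = 1/2
No assignment yields a value below 1/2, so this is the minimum.

1/2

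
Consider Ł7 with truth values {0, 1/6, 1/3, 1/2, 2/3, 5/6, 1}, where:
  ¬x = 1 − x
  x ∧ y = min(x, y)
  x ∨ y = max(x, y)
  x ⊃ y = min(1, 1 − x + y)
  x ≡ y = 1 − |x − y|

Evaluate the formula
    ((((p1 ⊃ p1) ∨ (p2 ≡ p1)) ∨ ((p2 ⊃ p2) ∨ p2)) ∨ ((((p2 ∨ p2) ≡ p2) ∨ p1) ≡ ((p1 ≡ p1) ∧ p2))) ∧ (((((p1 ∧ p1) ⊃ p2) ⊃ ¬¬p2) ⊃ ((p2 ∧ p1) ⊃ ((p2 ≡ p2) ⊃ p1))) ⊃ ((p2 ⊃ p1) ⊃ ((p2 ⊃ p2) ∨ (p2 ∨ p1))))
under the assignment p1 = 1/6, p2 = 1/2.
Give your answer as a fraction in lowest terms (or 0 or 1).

1

p1 ⊃ p1 = 1/6 ⊃ 1/6 = 1
p2 ≡ p1 = 1/2 ≡ 1/6 = 2/3
(p1 ⊃ p1) ∨ (p2 ≡ p1) = 1 ∨ 2/3 = 1
p2 ⊃ p2 = 1/2 ⊃ 1/2 = 1
(p2 ⊃ p2) ∨ p2 = 1 ∨ 1/2 = 1
((p1 ⊃ p1) ∨ (p2 ≡ p1)) ∨ ((p2 ⊃ p2) ∨ p2) = 1 ∨ 1 = 1
p2 ∨ p2 = 1/2 ∨ 1/2 = 1/2
(p2 ∨ p2) ≡ p2 = 1/2 ≡ 1/2 = 1
((p2 ∨ p2) ≡ p2) ∨ p1 = 1 ∨ 1/6 = 1
p1 ≡ p1 = 1/6 ≡ 1/6 = 1
(p1 ≡ p1) ∧ p2 = 1 ∧ 1/2 = 1/2
(((p2 ∨ p2) ≡ p2) ∨ p1) ≡ ((p1 ≡ p1) ∧ p2) = 1 ≡ 1/2 = 1/2
(((p1 ⊃ p1) ∨ (p2 ≡ p1)) ∨ ((p2 ⊃ p2) ∨ p2)) ∨ ((((p2 ∨ p2) ≡ p2) ∨ p1) ≡ ((p1 ≡ p1) ∧ p2)) = 1 ∨ 1/2 = 1
p1 ∧ p1 = 1/6 ∧ 1/6 = 1/6
(p1 ∧ p1) ⊃ p2 = 1/6 ⊃ 1/2 = 1
¬p2 = ¬1/2 = 1/2
¬¬p2 = ¬1/2 = 1/2
((p1 ∧ p1) ⊃ p2) ⊃ ¬¬p2 = 1 ⊃ 1/2 = 1/2
p2 ∧ p1 = 1/2 ∧ 1/6 = 1/6
p2 ≡ p2 = 1/2 ≡ 1/2 = 1
(p2 ≡ p2) ⊃ p1 = 1 ⊃ 1/6 = 1/6
(p2 ∧ p1) ⊃ ((p2 ≡ p2) ⊃ p1) = 1/6 ⊃ 1/6 = 1
(((p1 ∧ p1) ⊃ p2) ⊃ ¬¬p2) ⊃ ((p2 ∧ p1) ⊃ ((p2 ≡ p2) ⊃ p1)) = 1/2 ⊃ 1 = 1
p2 ⊃ p1 = 1/2 ⊃ 1/6 = 2/3
p2 ⊃ p2 = 1/2 ⊃ 1/2 = 1
p2 ∨ p1 = 1/2 ∨ 1/6 = 1/2
(p2 ⊃ p2) ∨ (p2 ∨ p1) = 1 ∨ 1/2 = 1
(p2 ⊃ p1) ⊃ ((p2 ⊃ p2) ∨ (p2 ∨ p1)) = 2/3 ⊃ 1 = 1
((((p1 ∧ p1) ⊃ p2) ⊃ ¬¬p2) ⊃ ((p2 ∧ p1) ⊃ ((p2 ≡ p2) ⊃ p1))) ⊃ ((p2 ⊃ p1) ⊃ ((p2 ⊃ p2) ∨ (p2 ∨ p1))) = 1 ⊃ 1 = 1
((((p1 ⊃ p1) ∨ (p2 ≡ p1)) ∨ ((p2 ⊃ p2) ∨ p2)) ∨ ((((p2 ∨ p2) ≡ p2) ∨ p1) ≡ ((p1 ≡ p1) ∧ p2))) ∧ (((((p1 ∧ p1) ⊃ p2) ⊃ ¬¬p2) ⊃ ((p2 ∧ p1) ⊃ ((p2 ≡ p2) ⊃ p1))) ⊃ ((p2 ⊃ p1) ⊃ ((p2 ⊃ p2) ∨ (p2 ∨ p1)))) = 1 ∧ 1 = 1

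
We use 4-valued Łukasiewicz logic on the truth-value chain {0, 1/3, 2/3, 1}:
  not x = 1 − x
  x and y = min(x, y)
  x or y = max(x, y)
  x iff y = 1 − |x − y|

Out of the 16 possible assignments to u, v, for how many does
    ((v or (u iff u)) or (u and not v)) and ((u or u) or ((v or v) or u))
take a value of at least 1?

u = 0, v = 0 ↦ 0  <
u = 0, v = 1/3 ↦ 1/3  <
u = 0, v = 2/3 ↦ 2/3  <
u = 0, v = 1 ↦ 1  ≥
u = 1/3, v = 0 ↦ 1/3  <
u = 1/3, v = 1/3 ↦ 1/3  <
u = 1/3, v = 2/3 ↦ 2/3  <
u = 1/3, v = 1 ↦ 1  ≥
u = 2/3, v = 0 ↦ 2/3  <
u = 2/3, v = 1/3 ↦ 2/3  <
u = 2/3, v = 2/3 ↦ 2/3  <
u = 2/3, v = 1 ↦ 1  ≥
u = 1, v = 0 ↦ 1  ≥
u = 1, v = 1/3 ↦ 1  ≥
u = 1, v = 2/3 ↦ 1  ≥
u = 1, v = 1 ↦ 1  ≥
So 7 of the 16 assignments meet the threshold.

7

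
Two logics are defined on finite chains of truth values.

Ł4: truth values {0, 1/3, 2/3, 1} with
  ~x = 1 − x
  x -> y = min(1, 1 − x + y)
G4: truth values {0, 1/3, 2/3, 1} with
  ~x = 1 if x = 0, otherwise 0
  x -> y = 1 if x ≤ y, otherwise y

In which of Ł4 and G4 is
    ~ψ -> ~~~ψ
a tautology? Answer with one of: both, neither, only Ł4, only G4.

In Ł4: every assignment gives 1 — tautology.
In G4: every assignment gives 1 — tautology.

both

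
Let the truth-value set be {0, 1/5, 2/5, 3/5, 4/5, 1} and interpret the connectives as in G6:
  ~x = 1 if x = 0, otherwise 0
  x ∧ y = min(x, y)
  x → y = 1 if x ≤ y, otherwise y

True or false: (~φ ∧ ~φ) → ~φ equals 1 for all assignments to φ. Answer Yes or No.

φ = 0 ↦ 1
φ = 1/5 ↦ 1
φ = 2/5 ↦ 1
φ = 3/5 ↦ 1
φ = 4/5 ↦ 1
φ = 1 ↦ 1
Every assignment gives a value ≥ 1.

Yes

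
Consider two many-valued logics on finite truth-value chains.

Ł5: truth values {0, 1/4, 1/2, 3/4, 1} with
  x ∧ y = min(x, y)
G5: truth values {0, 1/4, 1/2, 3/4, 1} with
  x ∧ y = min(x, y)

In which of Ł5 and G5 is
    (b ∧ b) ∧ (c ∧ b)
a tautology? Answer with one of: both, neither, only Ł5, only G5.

In Ł5: at b = 0, c = 0 the value is 0 — not a tautology.
In G5: at b = 0, c = 0 the value is 0 — not a tautology.

neither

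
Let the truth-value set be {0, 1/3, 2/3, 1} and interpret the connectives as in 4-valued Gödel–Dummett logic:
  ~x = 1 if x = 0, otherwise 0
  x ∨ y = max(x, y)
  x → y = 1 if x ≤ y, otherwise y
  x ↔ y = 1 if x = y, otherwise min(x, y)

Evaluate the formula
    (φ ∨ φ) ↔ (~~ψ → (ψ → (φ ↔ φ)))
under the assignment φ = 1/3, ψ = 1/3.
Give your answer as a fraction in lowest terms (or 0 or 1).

φ ∨ φ = 1/3 ∨ 1/3 = 1/3
~ψ = ~1/3 = 0
~~ψ = ~0 = 1
φ ↔ φ = 1/3 ↔ 1/3 = 1
ψ → (φ ↔ φ) = 1/3 → 1 = 1
~~ψ → (ψ → (φ ↔ φ)) = 1 → 1 = 1
(φ ∨ φ) ↔ (~~ψ → (ψ → (φ ↔ φ))) = 1/3 ↔ 1 = 1/3

1/3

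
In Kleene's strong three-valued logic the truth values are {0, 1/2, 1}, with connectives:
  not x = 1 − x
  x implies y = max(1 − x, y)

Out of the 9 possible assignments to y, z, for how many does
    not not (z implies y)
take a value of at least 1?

5

y = 0, z = 0 ↦ 1  ≥
y = 0, z = 1/2 ↦ 1/2  <
y = 0, z = 1 ↦ 0  <
y = 1/2, z = 0 ↦ 1  ≥
y = 1/2, z = 1/2 ↦ 1/2  <
y = 1/2, z = 1 ↦ 1/2  <
y = 1, z = 0 ↦ 1  ≥
y = 1, z = 1/2 ↦ 1  ≥
y = 1, z = 1 ↦ 1  ≥
So 5 of the 9 assignments meet the threshold.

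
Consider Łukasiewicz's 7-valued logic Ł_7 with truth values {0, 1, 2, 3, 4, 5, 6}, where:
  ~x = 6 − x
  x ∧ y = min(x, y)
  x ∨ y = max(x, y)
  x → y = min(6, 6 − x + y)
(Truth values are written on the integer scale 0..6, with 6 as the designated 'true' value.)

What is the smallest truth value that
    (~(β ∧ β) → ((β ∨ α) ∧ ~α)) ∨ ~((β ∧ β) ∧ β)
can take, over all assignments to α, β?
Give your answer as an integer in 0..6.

3

Take α = 6, β = 3:
β ∧ β = 3 ∧ 3 = 3
~(β ∧ β) = ~3 = 3
β ∨ α = 3 ∨ 6 = 6
~α = ~6 = 0
(β ∨ α) ∧ ~α = 6 ∧ 0 = 0
~(β ∧ β) → ((β ∨ α) ∧ ~α) = 3 → 0 = 3
β ∧ β = 3 ∧ 3 = 3
(β ∧ β) ∧ β = 3 ∧ 3 = 3
~((β ∧ β) ∧ β) = ~3 = 3
(~(β ∧ β) → ((β ∨ α) ∧ ~α)) ∨ ~((β ∧ β) ∧ β) = 3 ∨ 3 = 3
No assignment yields a value below 3, so this is the minimum.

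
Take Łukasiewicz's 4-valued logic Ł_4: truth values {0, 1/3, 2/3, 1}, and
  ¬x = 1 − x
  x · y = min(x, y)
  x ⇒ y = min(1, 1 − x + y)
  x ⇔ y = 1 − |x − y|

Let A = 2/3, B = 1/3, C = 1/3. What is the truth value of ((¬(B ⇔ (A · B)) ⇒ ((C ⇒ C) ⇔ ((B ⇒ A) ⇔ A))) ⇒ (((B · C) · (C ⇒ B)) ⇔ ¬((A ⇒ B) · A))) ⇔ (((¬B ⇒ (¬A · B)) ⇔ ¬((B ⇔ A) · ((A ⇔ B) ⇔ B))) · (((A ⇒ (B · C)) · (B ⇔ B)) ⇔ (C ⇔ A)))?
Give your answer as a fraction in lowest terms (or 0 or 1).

2/3

A · B = 2/3 · 1/3 = 1/3
B ⇔ (A · B) = 1/3 ⇔ 1/3 = 1
¬(B ⇔ (A · B)) = ¬1 = 0
C ⇒ C = 1/3 ⇒ 1/3 = 1
B ⇒ A = 1/3 ⇒ 2/3 = 1
(B ⇒ A) ⇔ A = 1 ⇔ 2/3 = 2/3
(C ⇒ C) ⇔ ((B ⇒ A) ⇔ A) = 1 ⇔ 2/3 = 2/3
¬(B ⇔ (A · B)) ⇒ ((C ⇒ C) ⇔ ((B ⇒ A) ⇔ A)) = 0 ⇒ 2/3 = 1
B · C = 1/3 · 1/3 = 1/3
C ⇒ B = 1/3 ⇒ 1/3 = 1
(B · C) · (C ⇒ B) = 1/3 · 1 = 1/3
A ⇒ B = 2/3 ⇒ 1/3 = 2/3
(A ⇒ B) · A = 2/3 · 2/3 = 2/3
¬((A ⇒ B) · A) = ¬2/3 = 1/3
((B · C) · (C ⇒ B)) ⇔ ¬((A ⇒ B) · A) = 1/3 ⇔ 1/3 = 1
(¬(B ⇔ (A · B)) ⇒ ((C ⇒ C) ⇔ ((B ⇒ A) ⇔ A))) ⇒ (((B · C) · (C ⇒ B)) ⇔ ¬((A ⇒ B) · A)) = 1 ⇒ 1 = 1
¬B = ¬1/3 = 2/3
¬A = ¬2/3 = 1/3
¬A · B = 1/3 · 1/3 = 1/3
¬B ⇒ (¬A · B) = 2/3 ⇒ 1/3 = 2/3
B ⇔ A = 1/3 ⇔ 2/3 = 2/3
A ⇔ B = 2/3 ⇔ 1/3 = 2/3
(A ⇔ B) ⇔ B = 2/3 ⇔ 1/3 = 2/3
(B ⇔ A) · ((A ⇔ B) ⇔ B) = 2/3 · 2/3 = 2/3
¬((B ⇔ A) · ((A ⇔ B) ⇔ B)) = ¬2/3 = 1/3
(¬B ⇒ (¬A · B)) ⇔ ¬((B ⇔ A) · ((A ⇔ B) ⇔ B)) = 2/3 ⇔ 1/3 = 2/3
B · C = 1/3 · 1/3 = 1/3
A ⇒ (B · C) = 2/3 ⇒ 1/3 = 2/3
B ⇔ B = 1/3 ⇔ 1/3 = 1
(A ⇒ (B · C)) · (B ⇔ B) = 2/3 · 1 = 2/3
C ⇔ A = 1/3 ⇔ 2/3 = 2/3
((A ⇒ (B · C)) · (B ⇔ B)) ⇔ (C ⇔ A) = 2/3 ⇔ 2/3 = 1
((¬B ⇒ (¬A · B)) ⇔ ¬((B ⇔ A) · ((A ⇔ B) ⇔ B))) · (((A ⇒ (B · C)) · (B ⇔ B)) ⇔ (C ⇔ A)) = 2/3 · 1 = 2/3
((¬(B ⇔ (A · B)) ⇒ ((C ⇒ C) ⇔ ((B ⇒ A) ⇔ A))) ⇒ (((B · C) · (C ⇒ B)) ⇔ ¬((A ⇒ B) · A))) ⇔ (((¬B ⇒ (¬A · B)) ⇔ ¬((B ⇔ A) · ((A ⇔ B) ⇔ B))) · (((A ⇒ (B · C)) · (B ⇔ B)) ⇔ (C ⇔ A))) = 1 ⇔ 2/3 = 2/3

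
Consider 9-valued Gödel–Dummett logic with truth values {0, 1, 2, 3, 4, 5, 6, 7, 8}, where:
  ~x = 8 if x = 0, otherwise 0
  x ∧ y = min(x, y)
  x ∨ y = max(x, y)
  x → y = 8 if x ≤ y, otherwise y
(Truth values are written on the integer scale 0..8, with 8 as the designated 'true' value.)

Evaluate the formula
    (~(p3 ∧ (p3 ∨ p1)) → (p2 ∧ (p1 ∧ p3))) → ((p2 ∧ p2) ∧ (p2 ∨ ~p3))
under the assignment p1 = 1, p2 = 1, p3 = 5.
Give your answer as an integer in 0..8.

p3 ∨ p1 = 5 ∨ 1 = 5
p3 ∧ (p3 ∨ p1) = 5 ∧ 5 = 5
~(p3 ∧ (p3 ∨ p1)) = ~5 = 0
p1 ∧ p3 = 1 ∧ 5 = 1
p2 ∧ (p1 ∧ p3) = 1 ∧ 1 = 1
~(p3 ∧ (p3 ∨ p1)) → (p2 ∧ (p1 ∧ p3)) = 0 → 1 = 8
p2 ∧ p2 = 1 ∧ 1 = 1
~p3 = ~5 = 0
p2 ∨ ~p3 = 1 ∨ 0 = 1
(p2 ∧ p2) ∧ (p2 ∨ ~p3) = 1 ∧ 1 = 1
(~(p3 ∧ (p3 ∨ p1)) → (p2 ∧ (p1 ∧ p3))) → ((p2 ∧ p2) ∧ (p2 ∨ ~p3)) = 8 → 1 = 1

1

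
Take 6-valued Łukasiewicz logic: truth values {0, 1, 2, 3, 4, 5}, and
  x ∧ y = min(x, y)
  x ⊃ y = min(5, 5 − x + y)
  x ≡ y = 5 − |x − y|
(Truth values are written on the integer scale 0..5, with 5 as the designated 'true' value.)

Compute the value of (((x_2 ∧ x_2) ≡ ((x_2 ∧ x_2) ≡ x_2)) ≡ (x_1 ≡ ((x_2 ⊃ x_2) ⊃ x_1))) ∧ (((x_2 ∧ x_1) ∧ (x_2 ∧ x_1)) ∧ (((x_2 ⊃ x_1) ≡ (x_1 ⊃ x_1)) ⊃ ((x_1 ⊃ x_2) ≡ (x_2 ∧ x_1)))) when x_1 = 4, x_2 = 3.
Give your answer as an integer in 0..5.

x_2 ∧ x_2 = 3 ∧ 3 = 3
x_2 ∧ x_2 = 3 ∧ 3 = 3
(x_2 ∧ x_2) ≡ x_2 = 3 ≡ 3 = 5
(x_2 ∧ x_2) ≡ ((x_2 ∧ x_2) ≡ x_2) = 3 ≡ 5 = 3
x_2 ⊃ x_2 = 3 ⊃ 3 = 5
(x_2 ⊃ x_2) ⊃ x_1 = 5 ⊃ 4 = 4
x_1 ≡ ((x_2 ⊃ x_2) ⊃ x_1) = 4 ≡ 4 = 5
((x_2 ∧ x_2) ≡ ((x_2 ∧ x_2) ≡ x_2)) ≡ (x_1 ≡ ((x_2 ⊃ x_2) ⊃ x_1)) = 3 ≡ 5 = 3
x_2 ∧ x_1 = 3 ∧ 4 = 3
x_2 ∧ x_1 = 3 ∧ 4 = 3
(x_2 ∧ x_1) ∧ (x_2 ∧ x_1) = 3 ∧ 3 = 3
x_2 ⊃ x_1 = 3 ⊃ 4 = 5
x_1 ⊃ x_1 = 4 ⊃ 4 = 5
(x_2 ⊃ x_1) ≡ (x_1 ⊃ x_1) = 5 ≡ 5 = 5
x_1 ⊃ x_2 = 4 ⊃ 3 = 4
x_2 ∧ x_1 = 3 ∧ 4 = 3
(x_1 ⊃ x_2) ≡ (x_2 ∧ x_1) = 4 ≡ 3 = 4
((x_2 ⊃ x_1) ≡ (x_1 ⊃ x_1)) ⊃ ((x_1 ⊃ x_2) ≡ (x_2 ∧ x_1)) = 5 ⊃ 4 = 4
((x_2 ∧ x_1) ∧ (x_2 ∧ x_1)) ∧ (((x_2 ⊃ x_1) ≡ (x_1 ⊃ x_1)) ⊃ ((x_1 ⊃ x_2) ≡ (x_2 ∧ x_1))) = 3 ∧ 4 = 3
(((x_2 ∧ x_2) ≡ ((x_2 ∧ x_2) ≡ x_2)) ≡ (x_1 ≡ ((x_2 ⊃ x_2) ⊃ x_1))) ∧ (((x_2 ∧ x_1) ∧ (x_2 ∧ x_1)) ∧ (((x_2 ⊃ x_1) ≡ (x_1 ⊃ x_1)) ⊃ ((x_1 ⊃ x_2) ≡ (x_2 ∧ x_1)))) = 3 ∧ 3 = 3

3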